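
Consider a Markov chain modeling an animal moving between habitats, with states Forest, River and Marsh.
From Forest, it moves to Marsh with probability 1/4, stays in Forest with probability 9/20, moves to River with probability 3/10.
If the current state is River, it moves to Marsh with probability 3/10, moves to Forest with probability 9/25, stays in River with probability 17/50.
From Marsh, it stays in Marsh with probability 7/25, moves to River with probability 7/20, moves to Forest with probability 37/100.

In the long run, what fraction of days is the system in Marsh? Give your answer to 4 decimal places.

0.2746

Let the stationary distribution be π with π = πP and π_1 + π_2 + π_3 = 1.
π_1 = 0.45·π_1 + 0.36·π_2 + 0.37·π_3
π_2 = 0.3·π_1 + 0.34·π_2 + 0.35·π_3
Solving with the normalization constraint gives π = (0.3986, 0.3268, 0.2746).
So the stationary probability of Marsh is 0.2746.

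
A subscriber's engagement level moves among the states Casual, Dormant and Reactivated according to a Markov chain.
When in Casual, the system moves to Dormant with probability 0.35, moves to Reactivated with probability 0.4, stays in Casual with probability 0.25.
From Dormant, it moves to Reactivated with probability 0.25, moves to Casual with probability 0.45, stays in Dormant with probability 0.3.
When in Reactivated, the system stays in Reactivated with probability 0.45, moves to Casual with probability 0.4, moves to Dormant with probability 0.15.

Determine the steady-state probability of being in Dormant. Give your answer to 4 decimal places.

0.2610

Let the stationary distribution be π with π = πP and π_1 + π_2 + π_3 = 1.
π_1 = 0.25·π_1 + 0.45·π_2 + 0.4·π_3
π_2 = 0.35·π_1 + 0.3·π_2 + 0.15·π_3
Solving with the normalization constraint gives π = (0.3592, 0.2610, 0.3798).
So the stationary probability of Dormant is 0.2610.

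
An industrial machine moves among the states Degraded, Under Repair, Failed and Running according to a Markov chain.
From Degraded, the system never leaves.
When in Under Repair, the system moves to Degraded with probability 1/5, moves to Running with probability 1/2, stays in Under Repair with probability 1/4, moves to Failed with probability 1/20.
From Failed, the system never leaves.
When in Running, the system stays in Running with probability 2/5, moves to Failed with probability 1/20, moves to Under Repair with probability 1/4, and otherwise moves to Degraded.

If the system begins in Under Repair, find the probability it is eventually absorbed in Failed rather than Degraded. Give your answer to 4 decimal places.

Let h(s) be the probability of absorption at Failed starting from transient state s. Then h(Failed) = 1 and h(Degraded) = 0. By first-step analysis:
h(Under Repair) = 0.2·0 + 0.25·h(Under Repair) + 0.05·1 + 0.5·h(Running)
h(Running) = 0.3·0 + 0.25·h(Under Repair) + 0.05·1 + 0.4·h(Running)
Solving: h(Under Repair) = 0.1692, h(Running) = 0.1538.
Starting from Under Repair, the probability is 0.1692.

0.1692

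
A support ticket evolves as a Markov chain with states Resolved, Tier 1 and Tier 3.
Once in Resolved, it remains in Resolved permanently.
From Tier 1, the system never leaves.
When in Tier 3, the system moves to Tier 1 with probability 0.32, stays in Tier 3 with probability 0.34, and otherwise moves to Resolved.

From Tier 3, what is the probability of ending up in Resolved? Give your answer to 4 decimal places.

0.5152

Let h(s) be the probability of absorption at Resolved starting from transient state s. Then h(Resolved) = 1 and h(Tier 1) = 0. By first-step analysis:
h(Tier 3) = 0.34·1 + 0.32·0 + 0.34·h(Tier 3)
Solving: h(Tier 3) = 0.5152.
Starting from Tier 3, the probability is 0.5152.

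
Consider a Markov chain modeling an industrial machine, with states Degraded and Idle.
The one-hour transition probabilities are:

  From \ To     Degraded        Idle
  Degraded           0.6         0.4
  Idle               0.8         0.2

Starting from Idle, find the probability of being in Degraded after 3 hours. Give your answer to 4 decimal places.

0.6720

Propagate the distribution vector 3 hours from Idle.
After 0 hours: (0.0000, 1.0000)
After 1 hour: (0.8000, 0.2000)
After 2 hours: (0.6400, 0.3600)
After 3 hours: (0.6720, 0.3280)
P(in Degraded after 3 hours) = 0.6720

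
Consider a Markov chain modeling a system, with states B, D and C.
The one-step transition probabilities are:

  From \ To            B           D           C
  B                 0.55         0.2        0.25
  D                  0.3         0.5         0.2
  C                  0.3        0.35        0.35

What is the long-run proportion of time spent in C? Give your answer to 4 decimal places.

Let the stationary distribution be π with π = πP and π_1 + π_2 + π_3 = 1.
π_1 = 0.55·π_1 + 0.3·π_2 + 0.3·π_3
π_2 = 0.2·π_1 + 0.5·π_2 + 0.35·π_3
Solving with the normalization constraint gives π = (0.4000, 0.3412, 0.2588).
So the stationary probability of C is 0.2588.

0.2588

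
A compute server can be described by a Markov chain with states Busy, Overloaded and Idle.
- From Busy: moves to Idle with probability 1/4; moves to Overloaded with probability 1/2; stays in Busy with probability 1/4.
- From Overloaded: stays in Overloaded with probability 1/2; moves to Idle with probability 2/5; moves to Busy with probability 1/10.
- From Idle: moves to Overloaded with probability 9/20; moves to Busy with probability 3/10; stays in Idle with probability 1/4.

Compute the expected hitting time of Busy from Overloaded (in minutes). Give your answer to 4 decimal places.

Let t(s) be the expected number of minutes to first reach Busy from state s, with t(Busy) = 0. Conditioning on the first minute:
t(Overloaded) = 1 + 0.5·t(Overloaded) + 0.4·t(Idle)
t(Idle) = 1 + 0.45·t(Overloaded) + 0.25·t(Idle)
Solving: t(Overloaded) = 5.8974, t(Idle) = 4.8718.
Expected minutes from Overloaded to Busy: 5.8974.

5.8974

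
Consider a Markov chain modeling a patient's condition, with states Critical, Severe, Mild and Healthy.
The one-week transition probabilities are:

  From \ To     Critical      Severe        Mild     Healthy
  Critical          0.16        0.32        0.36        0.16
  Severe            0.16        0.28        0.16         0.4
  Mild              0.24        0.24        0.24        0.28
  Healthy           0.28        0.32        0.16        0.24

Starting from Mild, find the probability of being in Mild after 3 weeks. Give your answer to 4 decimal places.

Propagate the distribution vector 3 weeks from Mild.
After 0 weeks: (0.0000, 0.0000, 1.0000, 0.0000)
After 1 week: (0.2400, 0.2400, 0.2400, 0.2800)
After 2 weeks: (0.2128, 0.2912, 0.2272, 0.2688)
After 3 weeks: (0.2104, 0.2902, 0.2207, 0.2787)
P(in Mild after 3 weeks) = 0.2207

0.2207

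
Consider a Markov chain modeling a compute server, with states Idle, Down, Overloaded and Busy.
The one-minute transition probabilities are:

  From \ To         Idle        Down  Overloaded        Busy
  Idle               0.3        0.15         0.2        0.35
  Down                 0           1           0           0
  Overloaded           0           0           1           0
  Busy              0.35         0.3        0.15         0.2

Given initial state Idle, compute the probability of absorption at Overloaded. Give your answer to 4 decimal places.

0.4857

Let h(s) be the probability of absorption at Overloaded starting from transient state s. Then h(Overloaded) = 1 and h(Down) = 0. By first-step analysis:
h(Idle) = 0.3·h(Idle) + 0.15·0 + 0.2·1 + 0.35·h(Busy)
h(Busy) = 0.35·h(Idle) + 0.3·0 + 0.15·1 + 0.2·h(Busy)
Solving: h(Idle) = 0.4857, h(Busy) = 0.4000.
Starting from Idle, the probability is 0.4857.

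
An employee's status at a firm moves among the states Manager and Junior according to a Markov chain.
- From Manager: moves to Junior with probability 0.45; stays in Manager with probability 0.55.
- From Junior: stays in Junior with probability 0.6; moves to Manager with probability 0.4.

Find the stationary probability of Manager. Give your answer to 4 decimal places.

0.4706

Let the stationary distribution be π with π = πP and π_1 + π_2 = 1.
π_1 = 0.55·π_1 + 0.4·π_2
Solving with the normalization constraint gives π = (0.4706, 0.5294).
So the stationary probability of Manager is 0.4706.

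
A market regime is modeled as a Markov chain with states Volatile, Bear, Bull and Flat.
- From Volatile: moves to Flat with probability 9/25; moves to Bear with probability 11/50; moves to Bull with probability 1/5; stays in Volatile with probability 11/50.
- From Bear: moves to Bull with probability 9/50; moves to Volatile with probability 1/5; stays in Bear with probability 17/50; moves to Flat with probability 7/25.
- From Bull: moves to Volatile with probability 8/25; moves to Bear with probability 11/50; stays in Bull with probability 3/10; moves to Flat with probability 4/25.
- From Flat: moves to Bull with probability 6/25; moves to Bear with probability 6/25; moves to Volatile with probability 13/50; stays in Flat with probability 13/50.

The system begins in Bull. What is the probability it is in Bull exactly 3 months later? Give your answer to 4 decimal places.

0.2289

Propagate the distribution vector 3 months from Bull.
After 0 months: (0.0000, 0.0000, 1.0000, 0.0000)
After 1 month: (0.3200, 0.2200, 0.3000, 0.1600)
After 2 months: (0.2520, 0.2496, 0.2320, 0.2664)
After 3 months: (0.2489, 0.2553, 0.2289, 0.2670)
P(in Bull after 3 months) = 0.2289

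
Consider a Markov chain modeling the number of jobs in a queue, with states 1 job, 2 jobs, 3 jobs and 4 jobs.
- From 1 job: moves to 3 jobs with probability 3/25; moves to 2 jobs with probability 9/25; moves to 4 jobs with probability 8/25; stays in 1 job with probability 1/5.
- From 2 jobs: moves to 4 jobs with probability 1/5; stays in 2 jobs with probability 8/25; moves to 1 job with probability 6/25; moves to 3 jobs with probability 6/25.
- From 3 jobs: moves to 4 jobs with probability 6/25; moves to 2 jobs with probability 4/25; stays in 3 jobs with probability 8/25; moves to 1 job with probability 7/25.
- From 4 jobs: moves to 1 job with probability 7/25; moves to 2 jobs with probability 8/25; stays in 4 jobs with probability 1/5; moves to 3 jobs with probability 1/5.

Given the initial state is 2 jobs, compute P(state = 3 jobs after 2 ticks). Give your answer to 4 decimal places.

Propagate the distribution vector 2 ticks from 2 jobs.
After 0 ticks: (0.0000, 1.0000, 0.0000, 0.0000)
After 1 tick: (0.2400, 0.3200, 0.2400, 0.2000)
After 2 ticks: (0.2480, 0.2912, 0.2224, 0.2384)
P(in 3 jobs after 2 ticks) = 0.2224

0.2224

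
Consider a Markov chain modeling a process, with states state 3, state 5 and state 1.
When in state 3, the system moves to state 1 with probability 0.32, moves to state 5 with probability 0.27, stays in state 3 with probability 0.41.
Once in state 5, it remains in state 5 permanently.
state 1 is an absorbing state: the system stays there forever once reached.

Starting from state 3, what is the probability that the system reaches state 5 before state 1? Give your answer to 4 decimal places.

Let h(s) be the probability of absorption at state 5 starting from transient state s. Then h(state 5) = 1 and h(state 1) = 0. By first-step analysis:
h(state 3) = 0.41·h(state 3) + 0.27·1 + 0.32·0
Solving: h(state 3) = 0.4576.
Starting from state 3, the probability is 0.4576.

0.4576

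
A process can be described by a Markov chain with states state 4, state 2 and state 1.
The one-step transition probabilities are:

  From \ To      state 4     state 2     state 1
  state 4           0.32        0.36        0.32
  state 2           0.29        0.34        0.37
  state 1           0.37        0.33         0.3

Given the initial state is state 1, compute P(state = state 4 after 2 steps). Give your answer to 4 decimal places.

Sum over the intermediate state after 1 step:
P = P(state 1→state 4)·P(state 4→state 4) + P(state 1→state 2)·P(state 2→state 4) + P(state 1→state 1)·P(state 1→state 4)
  = 0.37×0.32 + 0.33×0.29 + 0.3×0.37
  = 0.1184 + 0.0957 + 0.1110 = 0.3251

0.3251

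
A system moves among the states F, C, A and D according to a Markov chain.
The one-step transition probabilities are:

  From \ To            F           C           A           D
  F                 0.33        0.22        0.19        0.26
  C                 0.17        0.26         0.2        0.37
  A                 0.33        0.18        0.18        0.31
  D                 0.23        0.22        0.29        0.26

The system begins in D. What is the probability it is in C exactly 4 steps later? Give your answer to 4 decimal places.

Propagate the distribution vector 4 steps from D.
After 0 steps: (0.0000, 0.0000, 0.0000, 1.0000)
After 1 step: (0.2300, 0.2200, 0.2900, 0.2600)
After 2 steps: (0.2688, 0.2172, 0.2153, 0.2987)
After 3 steps: (0.2654, 0.2201, 0.2199, 0.2947)
After 4 steps: (0.2653, 0.2200, 0.2195, 0.2952)
P(in C after 4 steps) = 0.2200

0.2200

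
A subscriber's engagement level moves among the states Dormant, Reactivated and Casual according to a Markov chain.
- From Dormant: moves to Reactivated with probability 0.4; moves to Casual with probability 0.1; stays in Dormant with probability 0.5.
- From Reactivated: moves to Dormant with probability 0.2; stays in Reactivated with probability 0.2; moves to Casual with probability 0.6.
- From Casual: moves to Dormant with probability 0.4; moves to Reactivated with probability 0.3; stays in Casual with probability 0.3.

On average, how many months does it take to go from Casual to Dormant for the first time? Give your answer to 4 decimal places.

2.8947

Let t(s) be the expected number of months to first reach Dormant from state s, with t(Dormant) = 0. Conditioning on the first month:
t(Reactivated) = 1 + 0.2·t(Reactivated) + 0.6·t(Casual)
t(Casual) = 1 + 0.3·t(Reactivated) + 0.3·t(Casual)
Solving: t(Reactivated) = 3.4211, t(Casual) = 2.8947.
Expected months from Casual to Dormant: 2.8947.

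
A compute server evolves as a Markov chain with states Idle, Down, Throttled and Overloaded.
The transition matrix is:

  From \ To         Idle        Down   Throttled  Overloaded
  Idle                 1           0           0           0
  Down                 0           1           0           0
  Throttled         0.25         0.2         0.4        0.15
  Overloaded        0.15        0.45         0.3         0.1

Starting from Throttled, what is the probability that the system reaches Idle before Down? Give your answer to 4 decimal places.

Let h(s) be the probability of absorption at Idle starting from transient state s. Then h(Idle) = 1 and h(Down) = 0. By first-step analysis:
h(Throttled) = 0.25·1 + 0.2·0 + 0.4·h(Throttled) + 0.15·h(Overloaded)
h(Overloaded) = 0.15·1 + 0.45·0 + 0.3·h(Throttled) + 0.1·h(Overloaded)
Solving: h(Throttled) = 0.5000, h(Overloaded) = 0.3333.
Starting from Throttled, the probability is 0.5000.

0.5000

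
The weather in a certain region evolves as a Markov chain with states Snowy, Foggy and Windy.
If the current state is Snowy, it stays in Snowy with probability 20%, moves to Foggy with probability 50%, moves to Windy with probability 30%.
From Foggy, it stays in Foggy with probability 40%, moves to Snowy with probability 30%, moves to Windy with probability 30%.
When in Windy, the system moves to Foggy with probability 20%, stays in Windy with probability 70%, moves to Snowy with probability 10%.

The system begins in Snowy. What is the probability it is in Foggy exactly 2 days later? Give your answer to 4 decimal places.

Sum over the intermediate state after 1 day:
P = P(Snowy→Snowy)·P(Snowy→Foggy) + P(Snowy→Foggy)·P(Foggy→Foggy) + P(Snowy→Windy)·P(Windy→Foggy)
  = 0.2×0.5 + 0.5×0.4 + 0.3×0.2
  = 0.1000 + 0.2000 + 0.0600 = 0.3600

0.3600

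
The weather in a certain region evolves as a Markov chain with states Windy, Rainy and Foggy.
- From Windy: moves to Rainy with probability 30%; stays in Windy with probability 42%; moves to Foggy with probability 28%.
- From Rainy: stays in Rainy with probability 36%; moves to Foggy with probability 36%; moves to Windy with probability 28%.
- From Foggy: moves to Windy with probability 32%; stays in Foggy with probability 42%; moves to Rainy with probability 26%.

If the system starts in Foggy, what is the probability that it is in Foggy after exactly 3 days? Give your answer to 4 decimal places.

0.3542

Propagate the distribution vector 3 days from Foggy.
After 0 days: (0.0000, 0.0000, 1.0000)
After 1 day: (0.3200, 0.2600, 0.4200)
After 2 days: (0.3416, 0.2988, 0.3596)
After 3 days: (0.3422, 0.3035, 0.3542)
P(in Foggy after 3 days) = 0.3542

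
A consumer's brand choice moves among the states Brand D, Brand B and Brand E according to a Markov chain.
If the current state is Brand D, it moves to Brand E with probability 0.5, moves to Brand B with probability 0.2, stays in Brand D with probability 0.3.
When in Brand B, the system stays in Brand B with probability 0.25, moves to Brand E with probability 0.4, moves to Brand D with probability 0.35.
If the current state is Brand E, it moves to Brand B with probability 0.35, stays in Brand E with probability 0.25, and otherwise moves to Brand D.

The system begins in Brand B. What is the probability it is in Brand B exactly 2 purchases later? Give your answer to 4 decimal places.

0.2725

Sum over the intermediate state after 1 purchase:
P = P(Brand B→Brand D)·P(Brand D→Brand B) + P(Brand B→Brand B)·P(Brand B→Brand B) + P(Brand B→Brand E)·P(Brand E→Brand B)
  = 0.35×0.2 + 0.25×0.25 + 0.4×0.35
  = 0.0700 + 0.0625 + 0.1400 = 0.2725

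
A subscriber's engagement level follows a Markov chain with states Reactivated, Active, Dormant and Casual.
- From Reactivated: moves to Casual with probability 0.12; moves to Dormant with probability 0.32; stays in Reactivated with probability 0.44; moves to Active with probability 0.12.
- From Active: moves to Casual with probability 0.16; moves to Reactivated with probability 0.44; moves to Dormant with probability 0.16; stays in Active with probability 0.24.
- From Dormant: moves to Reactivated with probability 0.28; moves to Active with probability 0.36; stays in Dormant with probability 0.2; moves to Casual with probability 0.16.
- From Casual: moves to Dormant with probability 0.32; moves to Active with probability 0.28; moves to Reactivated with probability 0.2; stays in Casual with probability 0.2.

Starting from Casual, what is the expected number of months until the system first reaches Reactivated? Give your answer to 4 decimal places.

3.4639

Let t(s) be the expected number of months to first reach Reactivated from state s, with t(Reactivated) = 0. Conditioning on the first month:
t(Active) = 1 + 0.24·t(Active) + 0.16·t(Dormant) + 0.16·t(Casual)
t(Dormant) = 1 + 0.36·t(Active) + 0.2·t(Dormant) + 0.16·t(Casual)
t(Casual) = 1 + 0.28·t(Active) + 0.32·t(Dormant) + 0.2·t(Casual)
Solving: t(Active) = 2.7108, t(Dormant) = 3.1627, t(Casual) = 3.4639.
Expected months from Casual to Reactivated: 3.4639.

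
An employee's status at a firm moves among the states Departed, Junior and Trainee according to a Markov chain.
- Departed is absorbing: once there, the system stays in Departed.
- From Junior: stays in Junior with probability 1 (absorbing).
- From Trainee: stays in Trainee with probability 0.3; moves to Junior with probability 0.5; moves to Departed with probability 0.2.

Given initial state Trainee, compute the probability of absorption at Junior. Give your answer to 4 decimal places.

0.7143

Let h(s) be the probability of absorption at Junior starting from transient state s. Then h(Junior) = 1 and h(Departed) = 0. By first-step analysis:
h(Trainee) = 0.2·0 + 0.5·1 + 0.3·h(Trainee)
Solving: h(Trainee) = 0.7143.
Starting from Trainee, the probability is 0.7143.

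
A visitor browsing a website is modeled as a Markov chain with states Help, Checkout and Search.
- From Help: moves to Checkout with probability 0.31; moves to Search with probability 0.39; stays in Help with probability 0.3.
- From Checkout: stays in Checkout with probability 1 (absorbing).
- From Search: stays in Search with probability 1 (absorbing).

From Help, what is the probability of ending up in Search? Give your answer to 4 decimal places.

Let h(s) be the probability of absorption at Search starting from transient state s. Then h(Search) = 1 and h(Checkout) = 0. By first-step analysis:
h(Help) = 0.3·h(Help) + 0.31·0 + 0.39·1
Solving: h(Help) = 0.5571.
Starting from Help, the probability is 0.5571.

0.5571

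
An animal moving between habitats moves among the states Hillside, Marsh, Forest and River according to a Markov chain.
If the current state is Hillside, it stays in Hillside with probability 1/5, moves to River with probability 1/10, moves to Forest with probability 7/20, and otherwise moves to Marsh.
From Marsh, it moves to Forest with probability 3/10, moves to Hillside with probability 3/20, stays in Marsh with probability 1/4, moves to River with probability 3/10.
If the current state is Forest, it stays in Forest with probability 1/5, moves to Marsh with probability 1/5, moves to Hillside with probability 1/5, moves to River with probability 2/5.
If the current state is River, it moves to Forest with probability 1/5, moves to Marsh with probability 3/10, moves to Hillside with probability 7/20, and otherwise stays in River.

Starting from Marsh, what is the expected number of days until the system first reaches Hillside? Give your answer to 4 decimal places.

4.5699

Let t(s) be the expected number of days to first reach Hillside from state s, with t(Hillside) = 0. Conditioning on the first day:
t(Marsh) = 1 + 0.25·t(Marsh) + 0.3·t(Forest) + 0.3·t(River)
t(Forest) = 1 + 0.2·t(Marsh) + 0.2·t(Forest) + 0.4·t(River)
t(River) = 1 + 0.3·t(Marsh) + 0.2·t(Forest) + 0.15·t(River)
Solving: t(Marsh) = 4.5699, t(Forest) = 4.2921, t(River) = 3.7993.
Expected days from Marsh to Hillside: 4.5699.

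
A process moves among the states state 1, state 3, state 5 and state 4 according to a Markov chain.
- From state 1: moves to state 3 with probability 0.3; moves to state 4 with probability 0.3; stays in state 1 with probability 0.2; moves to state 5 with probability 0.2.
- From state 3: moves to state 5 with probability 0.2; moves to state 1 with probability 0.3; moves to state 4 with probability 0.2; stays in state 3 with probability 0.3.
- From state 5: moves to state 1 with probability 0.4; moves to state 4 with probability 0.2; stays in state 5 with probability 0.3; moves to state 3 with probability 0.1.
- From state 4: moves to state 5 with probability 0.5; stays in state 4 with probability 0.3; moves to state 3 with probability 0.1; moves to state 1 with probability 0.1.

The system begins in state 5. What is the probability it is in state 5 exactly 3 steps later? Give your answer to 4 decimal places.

Propagate the distribution vector 3 steps from state 5.
After 0 steps: (0.0000, 0.0000, 1.0000, 0.0000)
After 1 step: (0.4000, 0.1000, 0.3000, 0.2000)
After 2 steps: (0.2500, 0.2000, 0.2900, 0.2600)
After 3 steps: (0.2520, 0.1900, 0.3070, 0.2510)
P(in state 5 after 3 steps) = 0.3070

0.3070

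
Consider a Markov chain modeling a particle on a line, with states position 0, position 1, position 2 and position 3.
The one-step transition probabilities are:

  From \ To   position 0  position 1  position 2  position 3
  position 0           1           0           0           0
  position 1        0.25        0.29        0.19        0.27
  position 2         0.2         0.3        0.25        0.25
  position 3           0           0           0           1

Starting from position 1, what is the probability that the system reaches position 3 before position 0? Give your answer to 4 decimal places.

Let h(s) be the probability of absorption at position 3 starting from transient state s. Then h(position 3) = 1 and h(position 0) = 0. By first-step analysis:
h(position 1) = 0.25·0 + 0.29·h(position 1) + 0.19·h(position 2) + 0.27·1
h(position 2) = 0.2·0 + 0.3·h(position 1) + 0.25·h(position 2) + 0.25·1
Solving: h(position 1) = 0.5258, h(position 2) = 0.5436.
Starting from position 1, the probability is 0.5258.

0.5258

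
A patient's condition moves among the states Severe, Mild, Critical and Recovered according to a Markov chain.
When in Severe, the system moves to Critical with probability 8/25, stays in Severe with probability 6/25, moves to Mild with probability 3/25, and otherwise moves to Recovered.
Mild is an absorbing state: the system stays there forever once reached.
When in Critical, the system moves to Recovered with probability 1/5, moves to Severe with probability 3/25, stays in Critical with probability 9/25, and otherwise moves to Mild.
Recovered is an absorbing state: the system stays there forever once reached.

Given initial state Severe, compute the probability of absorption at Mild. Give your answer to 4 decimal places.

0.4000

Let h(s) be the probability of absorption at Mild starting from transient state s. Then h(Mild) = 1 and h(Recovered) = 0. By first-step analysis:
h(Severe) = 0.24·h(Severe) + 0.12·1 + 0.32·h(Critical) + 0.32·0
h(Critical) = 0.12·h(Severe) + 0.32·1 + 0.36·h(Critical) + 0.2·0
Solving: h(Severe) = 0.4000, h(Critical) = 0.5750.
Starting from Severe, the probability is 0.4000.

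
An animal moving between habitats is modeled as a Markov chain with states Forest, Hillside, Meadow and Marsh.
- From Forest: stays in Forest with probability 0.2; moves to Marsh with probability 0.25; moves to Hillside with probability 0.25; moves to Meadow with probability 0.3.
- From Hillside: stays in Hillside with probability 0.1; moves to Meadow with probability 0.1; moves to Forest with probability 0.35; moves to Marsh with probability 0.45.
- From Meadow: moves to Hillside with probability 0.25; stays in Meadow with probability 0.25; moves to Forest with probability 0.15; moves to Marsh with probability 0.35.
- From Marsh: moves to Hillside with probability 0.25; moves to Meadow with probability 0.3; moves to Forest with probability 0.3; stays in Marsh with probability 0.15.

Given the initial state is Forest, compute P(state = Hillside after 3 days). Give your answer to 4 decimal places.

Propagate the distribution vector 3 days from Forest.
After 0 days: (1.0000, 0.0000, 0.0000, 0.0000)
After 1 day: (0.2000, 0.2500, 0.3000, 0.2500)
After 2 days: (0.2475, 0.2125, 0.2350, 0.3050)
After 3 days: (0.2506, 0.2181, 0.2458, 0.2855)
P(in Hillside after 3 days) = 0.2181

0.2181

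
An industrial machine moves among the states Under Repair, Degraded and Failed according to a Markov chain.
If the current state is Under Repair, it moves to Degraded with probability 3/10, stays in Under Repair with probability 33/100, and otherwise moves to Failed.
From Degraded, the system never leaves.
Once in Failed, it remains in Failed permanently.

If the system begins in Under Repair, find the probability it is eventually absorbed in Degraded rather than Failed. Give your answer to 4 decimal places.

0.4478

Let h(s) be the probability of absorption at Degraded starting from transient state s. Then h(Degraded) = 1 and h(Failed) = 0. By first-step analysis:
h(Under Repair) = 0.33·h(Under Repair) + 0.3·1 + 0.37·0
Solving: h(Under Repair) = 0.4478.
Starting from Under Repair, the probability is 0.4478.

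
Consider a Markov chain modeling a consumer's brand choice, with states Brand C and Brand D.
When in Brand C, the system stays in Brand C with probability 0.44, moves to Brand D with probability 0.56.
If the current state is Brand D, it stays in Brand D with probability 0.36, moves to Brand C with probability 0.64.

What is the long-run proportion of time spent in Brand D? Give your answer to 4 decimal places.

Let the stationary distribution be π with π = πP and π_1 + π_2 = 1.
π_1 = 0.44·π_1 + 0.64·π_2
Solving with the normalization constraint gives π = (0.5333, 0.4667).
So the stationary probability of Brand D is 0.4667.

0.4667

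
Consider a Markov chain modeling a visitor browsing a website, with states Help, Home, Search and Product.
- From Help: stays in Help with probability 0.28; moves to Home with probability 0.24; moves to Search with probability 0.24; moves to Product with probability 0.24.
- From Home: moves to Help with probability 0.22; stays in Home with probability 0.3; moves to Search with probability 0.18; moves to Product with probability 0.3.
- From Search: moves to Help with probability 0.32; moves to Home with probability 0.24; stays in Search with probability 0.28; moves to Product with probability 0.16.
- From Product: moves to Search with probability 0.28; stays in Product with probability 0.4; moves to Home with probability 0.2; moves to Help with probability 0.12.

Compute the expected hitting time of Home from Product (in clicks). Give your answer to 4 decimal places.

Let t(s) be the expected number of clicks to first reach Home from state s, with t(Home) = 0. Conditioning on the first click:
t(Help) = 1 + 0.28·t(Help) + 0.24·t(Search) + 0.24·t(Product)
t(Search) = 1 + 0.32·t(Help) + 0.28·t(Search) + 0.16·t(Product)
t(Product) = 1 + 0.12·t(Help) + 0.28·t(Search) + 0.4·t(Product)
Solving: t(Help) = 4.3561, t(Search) = 4.3388, t(Product) = 4.5627.
Expected clicks from Product to Home: 4.5627.

4.5627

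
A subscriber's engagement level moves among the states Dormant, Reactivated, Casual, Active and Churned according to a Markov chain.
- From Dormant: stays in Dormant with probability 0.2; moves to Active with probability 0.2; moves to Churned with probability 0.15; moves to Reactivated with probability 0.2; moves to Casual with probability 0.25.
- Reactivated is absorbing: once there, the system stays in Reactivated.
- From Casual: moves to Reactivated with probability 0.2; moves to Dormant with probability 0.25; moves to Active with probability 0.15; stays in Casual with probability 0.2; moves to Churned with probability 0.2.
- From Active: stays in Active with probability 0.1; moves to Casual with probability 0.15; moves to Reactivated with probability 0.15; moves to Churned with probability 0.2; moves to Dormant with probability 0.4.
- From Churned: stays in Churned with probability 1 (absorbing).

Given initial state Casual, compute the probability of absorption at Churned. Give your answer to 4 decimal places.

Let h(s) be the probability of absorption at Churned starting from transient state s. Then h(Churned) = 1 and h(Reactivated) = 0. By first-step analysis:
h(Dormant) = 0.2·h(Dormant) + 0.2·0 + 0.25·h(Casual) + 0.2·h(Active) + 0.15·1
h(Casual) = 0.25·h(Dormant) + 0.2·0 + 0.2·h(Casual) + 0.15·h(Active) + 0.2·1
h(Active) = 0.4·h(Dormant) + 0.15·0 + 0.15·h(Casual) + 0.1·h(Active) + 0.2·1
Solving: h(Dormant) = 0.4699, h(Casual) = 0.4931, h(Active) = 0.5132.
Starting from Casual, the probability is 0.4931.

0.4931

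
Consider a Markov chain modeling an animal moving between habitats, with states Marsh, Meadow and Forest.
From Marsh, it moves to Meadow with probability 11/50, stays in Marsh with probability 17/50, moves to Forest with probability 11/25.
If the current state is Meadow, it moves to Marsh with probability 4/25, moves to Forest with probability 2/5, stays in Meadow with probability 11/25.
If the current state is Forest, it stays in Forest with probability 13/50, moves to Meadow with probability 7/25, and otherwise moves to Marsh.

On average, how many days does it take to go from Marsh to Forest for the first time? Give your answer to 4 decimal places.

Let t(s) be the expected number of days to first reach Forest from state s, with t(Forest) = 0. Conditioning on the first day:
t(Marsh) = 1 + 0.34·t(Marsh) + 0.22·t(Meadow)
t(Meadow) = 1 + 0.16·t(Marsh) + 0.44·t(Meadow)
Solving: t(Marsh) = 2.3325, t(Meadow) = 2.4522.
Expected days from Marsh to Forest: 2.3325.

2.3325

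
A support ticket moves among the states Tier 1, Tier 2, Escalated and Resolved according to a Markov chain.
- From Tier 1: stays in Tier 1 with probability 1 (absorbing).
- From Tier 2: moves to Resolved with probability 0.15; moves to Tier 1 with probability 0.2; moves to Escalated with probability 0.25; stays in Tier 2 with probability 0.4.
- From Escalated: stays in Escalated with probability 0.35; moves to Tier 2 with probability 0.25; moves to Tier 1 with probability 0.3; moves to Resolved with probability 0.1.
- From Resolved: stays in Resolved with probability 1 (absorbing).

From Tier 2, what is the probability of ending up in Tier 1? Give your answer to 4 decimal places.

Let h(s) be the probability of absorption at Tier 1 starting from transient state s. Then h(Tier 1) = 1 and h(Resolved) = 0. By first-step analysis:
h(Tier 2) = 0.2·1 + 0.4·h(Tier 2) + 0.25·h(Escalated) + 0.15·0
h(Escalated) = 0.3·1 + 0.25·h(Tier 2) + 0.35·h(Escalated) + 0.1·0
Solving: h(Tier 2) = 0.6260, h(Escalated) = 0.7023.
Starting from Tier 2, the probability is 0.6260.

0.6260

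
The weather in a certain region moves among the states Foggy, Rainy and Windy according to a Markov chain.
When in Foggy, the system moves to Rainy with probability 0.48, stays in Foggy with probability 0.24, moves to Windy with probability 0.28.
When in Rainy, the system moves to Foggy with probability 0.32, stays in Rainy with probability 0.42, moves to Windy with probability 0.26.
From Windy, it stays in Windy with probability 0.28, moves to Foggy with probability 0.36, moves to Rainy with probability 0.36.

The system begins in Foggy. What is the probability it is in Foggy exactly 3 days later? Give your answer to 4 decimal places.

0.3059

Propagate the distribution vector 3 days from Foggy.
After 0 days: (1.0000, 0.0000, 0.0000)
After 1 day: (0.2400, 0.4800, 0.2800)
After 2 days: (0.3120, 0.4176, 0.2704)
After 3 days: (0.3059, 0.4225, 0.2716)
P(in Foggy after 3 days) = 0.3059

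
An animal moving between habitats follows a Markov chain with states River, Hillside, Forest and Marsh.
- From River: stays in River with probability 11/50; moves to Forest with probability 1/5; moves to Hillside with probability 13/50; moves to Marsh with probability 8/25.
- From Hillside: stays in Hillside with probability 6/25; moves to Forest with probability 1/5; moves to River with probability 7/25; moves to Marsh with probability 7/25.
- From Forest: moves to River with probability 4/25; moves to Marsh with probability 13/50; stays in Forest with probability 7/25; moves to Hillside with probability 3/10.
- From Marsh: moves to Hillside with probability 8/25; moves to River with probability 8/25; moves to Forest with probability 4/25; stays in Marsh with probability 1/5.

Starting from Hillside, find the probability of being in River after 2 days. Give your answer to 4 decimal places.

Propagate the distribution vector 2 days from Hillside.
After 0 days: (0.0000, 1.0000, 0.0000, 0.0000)
After 1 day: (0.2800, 0.2400, 0.2000, 0.2800)
After 2 days: (0.2504, 0.2800, 0.2048, 0.2648)
P(in River after 2 days) = 0.2504

0.2504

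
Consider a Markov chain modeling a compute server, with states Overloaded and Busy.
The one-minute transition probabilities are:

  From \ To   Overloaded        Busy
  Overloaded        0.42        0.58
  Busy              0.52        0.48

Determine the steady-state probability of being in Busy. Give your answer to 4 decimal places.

Let the stationary distribution be π with π = πP and π_1 + π_2 = 1.
π_1 = 0.42·π_1 + 0.52·π_2
Solving with the normalization constraint gives π = (0.4727, 0.5273).
So the stationary probability of Busy is 0.5273.

0.5273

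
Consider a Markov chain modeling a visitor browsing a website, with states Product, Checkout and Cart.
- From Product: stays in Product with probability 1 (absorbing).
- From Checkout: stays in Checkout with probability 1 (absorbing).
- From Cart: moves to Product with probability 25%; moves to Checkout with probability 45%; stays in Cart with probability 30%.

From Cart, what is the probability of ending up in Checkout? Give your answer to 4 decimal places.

Let h(s) be the probability of absorption at Checkout starting from transient state s. Then h(Checkout) = 1 and h(Product) = 0. By first-step analysis:
h(Cart) = 0.25·0 + 0.45·1 + 0.3·h(Cart)
Solving: h(Cart) = 0.6429.
Starting from Cart, the probability is 0.6429.

0.6429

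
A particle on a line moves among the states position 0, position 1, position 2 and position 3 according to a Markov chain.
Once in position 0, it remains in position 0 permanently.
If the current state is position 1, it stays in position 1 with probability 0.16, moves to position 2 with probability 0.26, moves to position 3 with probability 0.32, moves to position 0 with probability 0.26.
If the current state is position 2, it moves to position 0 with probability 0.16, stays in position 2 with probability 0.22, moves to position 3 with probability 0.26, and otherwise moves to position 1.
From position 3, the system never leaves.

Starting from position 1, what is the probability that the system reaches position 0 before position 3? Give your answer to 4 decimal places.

Let h(s) be the probability of absorption at position 0 starting from transient state s. Then h(position 0) = 1 and h(position 3) = 0. By first-step analysis:
h(position 1) = 0.26·1 + 0.16·h(position 1) + 0.26·h(position 2) + 0.32·0
h(position 2) = 0.16·1 + 0.36·h(position 1) + 0.22·h(position 2) + 0.26·0
Solving: h(position 1) = 0.4352, h(position 2) = 0.4060.
Starting from position 1, the probability is 0.4352.

0.4352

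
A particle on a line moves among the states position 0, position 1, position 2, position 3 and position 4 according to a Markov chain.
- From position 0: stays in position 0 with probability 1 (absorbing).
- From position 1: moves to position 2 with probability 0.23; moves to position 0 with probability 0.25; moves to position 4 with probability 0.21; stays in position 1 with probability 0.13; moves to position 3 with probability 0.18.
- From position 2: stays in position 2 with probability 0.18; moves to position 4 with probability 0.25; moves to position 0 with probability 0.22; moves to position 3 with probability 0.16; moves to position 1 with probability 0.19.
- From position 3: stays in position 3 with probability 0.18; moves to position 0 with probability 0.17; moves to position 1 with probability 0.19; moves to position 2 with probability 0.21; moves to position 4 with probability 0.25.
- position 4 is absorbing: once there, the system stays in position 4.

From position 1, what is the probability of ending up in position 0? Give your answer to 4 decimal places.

0.5042

Let h(s) be the probability of absorption at position 0 starting from transient state s. Then h(position 0) = 1 and h(position 4) = 0. By first-step analysis:
h(position 1) = 0.25·1 + 0.13·h(position 1) + 0.23·h(position 2) + 0.18·h(position 3) + 0.21·0
h(position 2) = 0.22·1 + 0.19·h(position 1) + 0.18·h(position 2) + 0.16·h(position 3) + 0.25·0
h(position 3) = 0.17·1 + 0.19·h(position 1) + 0.21·h(position 2) + 0.18·h(position 3) + 0.25·0
Solving: h(position 1) = 0.5042, h(position 2) = 0.4719, h(position 3) = 0.4450.
Starting from position 1, the probability is 0.5042.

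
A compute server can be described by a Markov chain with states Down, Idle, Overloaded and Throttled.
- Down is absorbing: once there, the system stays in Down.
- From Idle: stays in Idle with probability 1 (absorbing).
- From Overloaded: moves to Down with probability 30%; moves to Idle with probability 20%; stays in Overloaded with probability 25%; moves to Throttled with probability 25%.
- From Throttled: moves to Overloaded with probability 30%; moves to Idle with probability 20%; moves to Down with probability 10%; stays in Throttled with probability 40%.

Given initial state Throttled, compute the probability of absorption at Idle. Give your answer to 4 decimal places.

0.5600

Let h(s) be the probability of absorption at Idle starting from transient state s. Then h(Idle) = 1 and h(Down) = 0. By first-step analysis:
h(Overloaded) = 0.3·0 + 0.2·1 + 0.25·h(Overloaded) + 0.25·h(Throttled)
h(Throttled) = 0.1·0 + 0.2·1 + 0.3·h(Overloaded) + 0.4·h(Throttled)
Solving: h(Overloaded) = 0.4533, h(Throttled) = 0.5600.
Starting from Throttled, the probability is 0.5600.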